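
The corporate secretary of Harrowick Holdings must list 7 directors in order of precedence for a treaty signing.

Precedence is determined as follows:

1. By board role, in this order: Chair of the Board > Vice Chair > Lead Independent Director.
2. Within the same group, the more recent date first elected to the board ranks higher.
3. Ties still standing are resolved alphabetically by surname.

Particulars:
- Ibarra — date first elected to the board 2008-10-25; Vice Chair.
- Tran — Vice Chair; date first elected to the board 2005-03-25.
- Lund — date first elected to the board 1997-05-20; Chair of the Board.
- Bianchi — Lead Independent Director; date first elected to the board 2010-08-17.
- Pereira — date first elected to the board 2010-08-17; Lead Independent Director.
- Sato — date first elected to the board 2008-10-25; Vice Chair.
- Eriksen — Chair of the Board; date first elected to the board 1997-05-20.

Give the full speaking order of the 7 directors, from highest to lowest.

Eriksen, Lund, Ibarra, Sato, Tran, Bianchi, Pereira

By board role: Eriksen and Lund (Chair of the Board); then Ibarra, Sato and Tran (Vice Chair); then Bianchi and Pereira (Lead Independent Director).
Eriksen and Lund both have date first elected to the board 1997-05-20, so the next rule applies.
Among Eriksen and Lund, alphabetically by surname: Eriksen before Lund.
Among Ibarra, Sato and Tran, by date first elected to the board (later first): Ibarra and Sato (2008-10-25) before Tran (2005-03-25).
Among Ibarra and Sato, alphabetically by surname: Ibarra before Sato.
Bianchi and Pereira both have date first elected to the board 2010-08-17, so the next rule applies.
Among Bianchi and Pereira, alphabetically by surname: Bianchi before Pereira.
Full order: Eriksen, Lund, Ibarra, Sato, Tran, Bianchi, Pereira.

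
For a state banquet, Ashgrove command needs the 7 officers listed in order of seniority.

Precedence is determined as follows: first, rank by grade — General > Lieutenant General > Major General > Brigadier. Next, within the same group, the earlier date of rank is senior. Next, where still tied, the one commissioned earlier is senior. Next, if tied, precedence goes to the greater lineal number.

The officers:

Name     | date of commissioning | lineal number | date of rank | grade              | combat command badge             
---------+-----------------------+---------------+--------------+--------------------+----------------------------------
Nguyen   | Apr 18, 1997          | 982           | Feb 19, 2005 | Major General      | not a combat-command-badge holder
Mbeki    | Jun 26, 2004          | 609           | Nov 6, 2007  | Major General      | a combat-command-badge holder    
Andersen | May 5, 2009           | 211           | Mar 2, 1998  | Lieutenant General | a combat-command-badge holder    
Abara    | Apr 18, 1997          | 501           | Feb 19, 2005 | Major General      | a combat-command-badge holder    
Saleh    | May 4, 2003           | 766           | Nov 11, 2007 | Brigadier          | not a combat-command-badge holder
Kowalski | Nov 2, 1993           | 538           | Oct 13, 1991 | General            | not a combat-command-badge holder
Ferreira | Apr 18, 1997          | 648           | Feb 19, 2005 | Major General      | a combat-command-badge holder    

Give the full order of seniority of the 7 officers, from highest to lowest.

By grade: Kowalski (General); then Andersen (Lieutenant General); then Nguyen, Ferreira, Abara and Mbeki (Major General); then Saleh (Brigadier).
Among Nguyen, Ferreira, Abara and Mbeki, by date of rank (earlier first): Nguyen, Ferreira and Abara (Feb 19, 2005) before Mbeki (Nov 6, 2007).
Nguyen, Ferreira and Abara all have date of commissioning Apr 18, 1997, so the next rule applies.
Among Nguyen, Ferreira and Abara, by lineal number (higher first): Nguyen (982) before Ferreira (648) before Abara (501).
Full order: Kowalski, Andersen, Nguyen, Ferreira, Abara, Mbeki, Saleh.

Kowalski, Andersen, Nguyen, Ferreira, Abara, Mbeki, Saleh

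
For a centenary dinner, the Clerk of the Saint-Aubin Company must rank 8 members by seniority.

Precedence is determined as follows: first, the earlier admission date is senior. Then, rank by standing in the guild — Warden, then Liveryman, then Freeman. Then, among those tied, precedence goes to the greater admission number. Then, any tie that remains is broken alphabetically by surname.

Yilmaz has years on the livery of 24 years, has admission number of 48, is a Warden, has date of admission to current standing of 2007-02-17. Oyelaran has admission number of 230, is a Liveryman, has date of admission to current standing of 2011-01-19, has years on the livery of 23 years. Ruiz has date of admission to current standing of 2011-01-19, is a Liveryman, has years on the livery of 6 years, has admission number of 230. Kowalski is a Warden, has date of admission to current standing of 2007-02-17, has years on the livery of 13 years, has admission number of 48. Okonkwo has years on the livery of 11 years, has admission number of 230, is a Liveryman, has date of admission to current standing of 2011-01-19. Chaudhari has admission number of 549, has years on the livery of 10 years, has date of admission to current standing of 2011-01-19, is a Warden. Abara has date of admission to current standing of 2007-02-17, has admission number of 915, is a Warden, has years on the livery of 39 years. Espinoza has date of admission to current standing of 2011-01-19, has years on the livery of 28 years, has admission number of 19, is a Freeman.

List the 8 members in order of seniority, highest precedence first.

By date of admission to current standing (earlier first): Abara, Kowalski and Yilmaz (each 2007-02-17); then Chaudhari, Okonkwo, Oyelaran, Ruiz and Espinoza (each 2011-01-19).
Abara, Kowalski and Yilmaz are each Warden, so the next rule applies.
Among Abara, Kowalski and Yilmaz, by admission number (higher first): Abara (915) before Kowalski and Yilmaz (48).
Among Kowalski and Yilmaz, alphabetically by surname: Kowalski before Yilmaz.
Among Chaudhari, Okonkwo, Oyelaran, Ruiz and Espinoza, by standing in the guild: Chaudhari (Warden) before Okonkwo, Oyelaran and Ruiz (Liveryman) before Espinoza (Freeman).
Okonkwo, Oyelaran and Ruiz all have admission number 230, so the next rule applies.
Among Okonkwo, Oyelaran and Ruiz, alphabetically by surname: Okonkwo before Oyelaran before Ruiz.
Full order: Abara, Kowalski, Yilmaz, Chaudhari, Okonkwo, Oyelaran, Ruiz, Espinoza.

Abara, Kowalski, Yilmaz, Chaudhari, Okonkwo, Oyelaran, Ruiz, Espinoza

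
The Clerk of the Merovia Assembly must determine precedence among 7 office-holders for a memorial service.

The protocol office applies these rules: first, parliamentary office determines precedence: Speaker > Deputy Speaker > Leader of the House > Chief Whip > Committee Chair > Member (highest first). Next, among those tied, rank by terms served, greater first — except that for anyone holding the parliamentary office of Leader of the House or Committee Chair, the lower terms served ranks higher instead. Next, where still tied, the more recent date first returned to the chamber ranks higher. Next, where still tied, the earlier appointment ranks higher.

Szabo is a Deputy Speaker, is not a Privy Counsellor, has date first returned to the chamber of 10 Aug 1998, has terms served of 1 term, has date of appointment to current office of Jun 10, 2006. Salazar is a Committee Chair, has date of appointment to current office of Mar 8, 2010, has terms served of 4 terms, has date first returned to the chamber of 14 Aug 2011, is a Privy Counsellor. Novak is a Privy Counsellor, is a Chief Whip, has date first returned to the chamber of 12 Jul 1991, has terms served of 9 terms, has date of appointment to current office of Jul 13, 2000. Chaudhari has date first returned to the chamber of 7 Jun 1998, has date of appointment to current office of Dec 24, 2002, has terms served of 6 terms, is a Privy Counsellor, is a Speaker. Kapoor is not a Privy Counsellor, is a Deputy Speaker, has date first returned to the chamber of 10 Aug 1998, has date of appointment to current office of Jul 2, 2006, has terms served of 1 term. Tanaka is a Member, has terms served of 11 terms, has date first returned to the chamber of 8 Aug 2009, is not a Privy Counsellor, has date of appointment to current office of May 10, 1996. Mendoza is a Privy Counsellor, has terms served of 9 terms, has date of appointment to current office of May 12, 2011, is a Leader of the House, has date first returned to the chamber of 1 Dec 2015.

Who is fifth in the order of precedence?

By parliamentary office: Chaudhari (Speaker); then Szabo and Kapoor (Deputy Speaker); then Mendoza (Leader of the House); then Novak (Chief Whip); then Salazar (Committee Chair); then Tanaka (Member).
Szabo and Kapoor both have terms served 1 term, so the next rule applies.
Szabo and Kapoor both have date first returned to the chamber 10 Aug 1998, so the next rule applies.
Among Szabo and Kapoor, by date of appointment to current office (earlier first): Szabo (Jun 10, 2006) before Kapoor (Jul 2, 2006).
Order: Chaudhari, Szabo, Kapoor, Mendoza, Novak, Salazar, Tanaka.

Novak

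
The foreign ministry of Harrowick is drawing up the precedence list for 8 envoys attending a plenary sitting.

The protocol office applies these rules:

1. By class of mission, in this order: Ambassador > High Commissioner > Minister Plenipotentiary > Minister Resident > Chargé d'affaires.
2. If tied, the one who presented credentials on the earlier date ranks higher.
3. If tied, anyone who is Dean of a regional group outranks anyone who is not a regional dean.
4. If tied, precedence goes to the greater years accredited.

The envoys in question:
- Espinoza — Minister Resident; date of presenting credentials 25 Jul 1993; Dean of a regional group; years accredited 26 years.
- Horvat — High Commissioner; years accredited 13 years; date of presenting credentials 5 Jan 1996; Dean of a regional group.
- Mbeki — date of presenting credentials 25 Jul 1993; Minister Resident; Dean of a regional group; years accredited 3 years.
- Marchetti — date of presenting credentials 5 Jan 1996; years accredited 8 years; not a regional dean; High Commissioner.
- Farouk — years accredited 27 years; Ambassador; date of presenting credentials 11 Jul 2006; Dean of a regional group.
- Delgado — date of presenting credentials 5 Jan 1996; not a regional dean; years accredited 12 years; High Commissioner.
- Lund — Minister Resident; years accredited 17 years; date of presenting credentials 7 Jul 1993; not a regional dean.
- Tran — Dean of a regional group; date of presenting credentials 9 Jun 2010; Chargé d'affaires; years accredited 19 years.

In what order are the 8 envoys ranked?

Farouk, Horvat, Delgado, Marchetti, Lund, Espinoza, Mbeki, Tran

By class of mission: Farouk (Ambassador); then Horvat, Delgado and Marchetti (High Commissioner); then Lund, Espinoza and Mbeki (Minister Resident); then Tran (Chargé d'affaires).
Horvat, Delgado and Marchetti all have date of presenting credentials 5 Jan 1996, so the next rule applies.
Among Horvat, Delgado and Marchetti, Dean of a regional group before not a regional dean: Horvat (Dean of a regional group) before Delgado and Marchetti (not a regional dean).
Among Delgado and Marchetti, by years accredited (higher first): Delgado (12 years) before Marchetti (8 years).
Among Lund, Espinoza and Mbeki, by date of presenting credentials (earlier first): Lund (7 Jul 1993) before Espinoza and Mbeki (25 Jul 1993).
Espinoza and Mbeki are each Dean of a regional group, so the next rule applies.
Among Espinoza and Mbeki, by years accredited (higher first): Espinoza (26 years) before Mbeki (3 years).
Full order: Farouk, Horvat, Delgado, Marchetti, Lund, Espinoza, Mbeki, Tran.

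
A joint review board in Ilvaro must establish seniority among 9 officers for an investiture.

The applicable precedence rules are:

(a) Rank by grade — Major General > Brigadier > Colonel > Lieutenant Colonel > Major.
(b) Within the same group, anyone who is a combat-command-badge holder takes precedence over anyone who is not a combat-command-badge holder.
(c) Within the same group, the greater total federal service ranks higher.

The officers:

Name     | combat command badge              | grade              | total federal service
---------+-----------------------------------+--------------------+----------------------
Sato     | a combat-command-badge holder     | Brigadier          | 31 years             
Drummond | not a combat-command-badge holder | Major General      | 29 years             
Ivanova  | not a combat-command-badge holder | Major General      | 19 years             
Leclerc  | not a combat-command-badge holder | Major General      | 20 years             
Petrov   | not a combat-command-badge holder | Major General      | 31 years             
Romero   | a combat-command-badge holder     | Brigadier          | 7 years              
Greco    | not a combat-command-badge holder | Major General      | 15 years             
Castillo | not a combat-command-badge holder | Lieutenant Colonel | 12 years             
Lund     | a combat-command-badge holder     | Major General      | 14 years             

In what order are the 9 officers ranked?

By grade: Lund, Petrov, Drummond, Leclerc, Ivanova and Greco (Major General); then Sato and Romero (Brigadier); then Castillo (Lieutenant Colonel).
Among Lund, Petrov, Drummond, Leclerc, Ivanova and Greco, a combat-command-badge holder before not a combat-command-badge holder: Lund (a combat-command-badge holder) before Petrov, Drummond, Leclerc, Ivanova and Greco (not a combat-command-badge holder).
Among Petrov, Drummond, Leclerc, Ivanova and Greco, by total federal service (higher first): Petrov (31 years) before Drummond (29 years) before Leclerc (20 years) before Ivanova (19 years) before Greco (15 years).
Sato and Romero are each a combat-command-badge holder, so the next rule applies.
Among Sato and Romero, by total federal service (higher first): Sato (31 years) before Romero (7 years).
Full order: Lund, Petrov, Drummond, Leclerc, Ivanova, Greco, Sato, Romero, Castillo.

Lund, Petrov, Drummond, Leclerc, Ivanova, Greco, Sato, Romero, Castillo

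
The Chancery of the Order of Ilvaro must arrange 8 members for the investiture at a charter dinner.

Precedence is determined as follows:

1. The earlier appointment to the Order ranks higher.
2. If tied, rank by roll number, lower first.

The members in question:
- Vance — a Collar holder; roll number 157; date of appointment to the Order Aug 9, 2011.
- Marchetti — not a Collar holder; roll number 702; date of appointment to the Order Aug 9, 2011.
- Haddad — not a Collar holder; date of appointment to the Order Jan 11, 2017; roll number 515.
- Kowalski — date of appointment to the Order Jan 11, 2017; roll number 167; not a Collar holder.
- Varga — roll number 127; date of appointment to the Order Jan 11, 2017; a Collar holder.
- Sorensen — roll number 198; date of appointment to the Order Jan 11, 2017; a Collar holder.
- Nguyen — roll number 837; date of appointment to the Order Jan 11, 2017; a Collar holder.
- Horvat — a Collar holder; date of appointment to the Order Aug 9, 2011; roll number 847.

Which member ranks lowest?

By date of appointment to the Order (earlier first): Vance, Marchetti and Horvat (each Aug 9, 2011); then Varga, Kowalski, Sorensen, Haddad and Nguyen (each Jan 11, 2017).
Among Vance, Marchetti and Horvat, by roll number (lower first): Vance (157) before Marchetti (702) before Horvat (847).
Among Varga, Kowalski, Sorensen, Haddad and Nguyen, by roll number (lower first): Varga (127) before Kowalski (167) before Sorensen (198) before Haddad (515) before Nguyen (837).
Order: Vance, Marchetti, Horvat, Varga, Kowalski, Sorensen, Haddad, Nguyen.

Nguyen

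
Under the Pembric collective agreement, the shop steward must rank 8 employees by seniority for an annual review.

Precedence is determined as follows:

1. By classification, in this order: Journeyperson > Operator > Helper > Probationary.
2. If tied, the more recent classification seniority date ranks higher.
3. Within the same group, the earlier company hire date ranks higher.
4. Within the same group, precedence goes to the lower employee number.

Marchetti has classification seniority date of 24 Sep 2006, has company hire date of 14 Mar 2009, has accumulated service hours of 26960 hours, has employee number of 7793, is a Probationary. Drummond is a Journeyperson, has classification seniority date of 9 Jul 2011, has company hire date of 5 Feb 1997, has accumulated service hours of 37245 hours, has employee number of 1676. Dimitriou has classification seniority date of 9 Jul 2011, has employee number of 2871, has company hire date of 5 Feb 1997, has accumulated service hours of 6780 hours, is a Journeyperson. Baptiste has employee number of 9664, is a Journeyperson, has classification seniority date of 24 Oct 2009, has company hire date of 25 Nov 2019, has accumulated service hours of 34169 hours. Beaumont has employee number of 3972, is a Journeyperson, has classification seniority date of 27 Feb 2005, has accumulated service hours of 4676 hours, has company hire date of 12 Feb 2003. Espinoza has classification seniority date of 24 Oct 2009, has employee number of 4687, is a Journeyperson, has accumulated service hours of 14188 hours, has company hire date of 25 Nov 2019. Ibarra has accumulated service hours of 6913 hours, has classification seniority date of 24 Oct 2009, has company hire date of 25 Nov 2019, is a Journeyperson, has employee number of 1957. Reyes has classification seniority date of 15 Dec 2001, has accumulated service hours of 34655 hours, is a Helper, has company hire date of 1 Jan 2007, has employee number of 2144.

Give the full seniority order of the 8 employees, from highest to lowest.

Drummond, Dimitriou, Ibarra, Espinoza, Baptiste, Beaumont, Reyes, Marchetti

By classification: Drummond, Dimitriou, Ibarra, Espinoza, Baptiste and Beaumont (Journeyperson); then Reyes (Helper); then Marchetti (Probationary).
Among Drummond, Dimitriou, Ibarra, Espinoza, Baptiste and Beaumont, by classification seniority date (later first): Drummond and Dimitriou (9 Jul 2011) before Ibarra, Espinoza and Baptiste (24 Oct 2009) before Beaumont (27 Feb 2005).
Drummond and Dimitriou both have company hire date 5 Feb 1997, so the next rule applies.
Among Drummond and Dimitriou, by employee number (lower first): Drummond (1676) before Dimitriou (2871).
Ibarra, Espinoza and Baptiste all have company hire date 25 Nov 2019, so the next rule applies.
Among Ibarra, Espinoza and Baptiste, by employee number (lower first): Ibarra (1957) before Espinoza (4687) before Baptiste (9664).
Full order: Drummond, Dimitriou, Ibarra, Espinoza, Baptiste, Beaumont, Reyes, Marchetti.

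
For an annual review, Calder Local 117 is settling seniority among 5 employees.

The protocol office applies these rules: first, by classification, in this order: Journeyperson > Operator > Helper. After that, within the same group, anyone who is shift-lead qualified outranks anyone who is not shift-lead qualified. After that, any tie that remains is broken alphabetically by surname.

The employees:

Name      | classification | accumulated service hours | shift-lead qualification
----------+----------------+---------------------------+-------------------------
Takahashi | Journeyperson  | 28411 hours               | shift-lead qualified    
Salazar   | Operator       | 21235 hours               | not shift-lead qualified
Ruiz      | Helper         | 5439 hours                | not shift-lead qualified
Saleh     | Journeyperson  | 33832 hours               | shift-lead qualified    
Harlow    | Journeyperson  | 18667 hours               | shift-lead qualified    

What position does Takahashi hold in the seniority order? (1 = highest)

By classification: Harlow, Saleh and Takahashi (Journeyperson); then Salazar (Operator); then Ruiz (Helper).
Harlow, Saleh and Takahashi are each shift-lead qualified, so the next rule applies.
Among Harlow, Saleh and Takahashi, alphabetically by surname: Harlow before Saleh before Takahashi.
Order: Harlow, Saleh, Takahashi, Salazar, Ruiz. So position 3.

3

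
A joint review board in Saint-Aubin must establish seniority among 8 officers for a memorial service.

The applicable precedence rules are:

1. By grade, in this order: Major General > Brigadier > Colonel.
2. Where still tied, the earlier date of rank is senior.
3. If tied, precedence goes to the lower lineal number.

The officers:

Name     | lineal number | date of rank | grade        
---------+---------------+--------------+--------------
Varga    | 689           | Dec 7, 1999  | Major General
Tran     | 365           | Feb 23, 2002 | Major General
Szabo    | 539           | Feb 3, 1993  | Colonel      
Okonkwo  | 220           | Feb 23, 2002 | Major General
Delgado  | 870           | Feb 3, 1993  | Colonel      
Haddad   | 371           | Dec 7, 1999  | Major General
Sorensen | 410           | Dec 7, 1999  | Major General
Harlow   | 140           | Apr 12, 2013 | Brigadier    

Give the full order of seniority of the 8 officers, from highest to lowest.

Haddad, Sorensen, Varga, Okonkwo, Tran, Harlow, Szabo, Delgado

By grade: Haddad, Sorensen, Varga, Okonkwo and Tran (Major General); then Harlow (Brigadier); then Szabo and Delgado (Colonel).
Among Haddad, Sorensen, Varga, Okonkwo and Tran, by date of rank (earlier first): Haddad, Sorensen and Varga (Dec 7, 1999) before Okonkwo and Tran (Feb 23, 2002).
Among Haddad, Sorensen and Varga, by lineal number (lower first): Haddad (371) before Sorensen (410) before Varga (689).
Among Okonkwo and Tran, by lineal number (lower first): Okonkwo (220) before Tran (365).
Szabo and Delgado both have date of rank Feb 3, 1993, so the next rule applies.
Among Szabo and Delgado, by lineal number (lower first): Szabo (539) before Delgado (870).
Full order: Haddad, Sorensen, Varga, Okonkwo, Tran, Harlow, Szabo, Delgado.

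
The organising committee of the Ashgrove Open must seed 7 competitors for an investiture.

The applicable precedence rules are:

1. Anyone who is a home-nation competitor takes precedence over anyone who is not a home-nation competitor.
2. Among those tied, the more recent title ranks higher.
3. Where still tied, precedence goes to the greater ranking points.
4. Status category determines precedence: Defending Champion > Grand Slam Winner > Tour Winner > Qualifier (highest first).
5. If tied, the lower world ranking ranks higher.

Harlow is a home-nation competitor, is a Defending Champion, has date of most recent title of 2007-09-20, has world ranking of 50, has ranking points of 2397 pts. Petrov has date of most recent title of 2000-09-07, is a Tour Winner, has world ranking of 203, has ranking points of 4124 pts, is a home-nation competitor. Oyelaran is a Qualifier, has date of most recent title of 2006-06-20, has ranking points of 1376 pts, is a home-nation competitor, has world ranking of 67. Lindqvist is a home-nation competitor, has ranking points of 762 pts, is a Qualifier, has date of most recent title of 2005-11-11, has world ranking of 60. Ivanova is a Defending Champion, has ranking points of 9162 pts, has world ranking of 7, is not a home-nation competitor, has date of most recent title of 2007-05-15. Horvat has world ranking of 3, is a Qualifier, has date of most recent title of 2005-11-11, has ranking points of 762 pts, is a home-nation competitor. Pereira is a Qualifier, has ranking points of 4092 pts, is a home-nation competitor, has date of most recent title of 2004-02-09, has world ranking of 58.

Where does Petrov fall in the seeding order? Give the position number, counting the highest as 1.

6

By the first rule: Harlow, Oyelaran, Horvat, Lindqvist, Pereira and Petrov (each a home-nation competitor); then Ivanova (not a home-nation competitor).
Among Harlow, Oyelaran, Horvat, Lindqvist, Pereira and Petrov, by date of most recent title (later first): Harlow (2007-09-20) before Oyelaran (2006-06-20) before Horvat and Lindqvist (2005-11-11) before Pereira (2004-02-09) before Petrov (2000-09-07).
Horvat and Lindqvist both have ranking points 762 pts, so the next rule applies.
Horvat and Lindqvist are each Qualifier, so the next rule applies.
Among Horvat and Lindqvist, by world ranking (lower first): Horvat (3) before Lindqvist (60).
Order: Harlow, Oyelaran, Horvat, Lindqvist, Pereira, Petrov, Ivanova. So position 6.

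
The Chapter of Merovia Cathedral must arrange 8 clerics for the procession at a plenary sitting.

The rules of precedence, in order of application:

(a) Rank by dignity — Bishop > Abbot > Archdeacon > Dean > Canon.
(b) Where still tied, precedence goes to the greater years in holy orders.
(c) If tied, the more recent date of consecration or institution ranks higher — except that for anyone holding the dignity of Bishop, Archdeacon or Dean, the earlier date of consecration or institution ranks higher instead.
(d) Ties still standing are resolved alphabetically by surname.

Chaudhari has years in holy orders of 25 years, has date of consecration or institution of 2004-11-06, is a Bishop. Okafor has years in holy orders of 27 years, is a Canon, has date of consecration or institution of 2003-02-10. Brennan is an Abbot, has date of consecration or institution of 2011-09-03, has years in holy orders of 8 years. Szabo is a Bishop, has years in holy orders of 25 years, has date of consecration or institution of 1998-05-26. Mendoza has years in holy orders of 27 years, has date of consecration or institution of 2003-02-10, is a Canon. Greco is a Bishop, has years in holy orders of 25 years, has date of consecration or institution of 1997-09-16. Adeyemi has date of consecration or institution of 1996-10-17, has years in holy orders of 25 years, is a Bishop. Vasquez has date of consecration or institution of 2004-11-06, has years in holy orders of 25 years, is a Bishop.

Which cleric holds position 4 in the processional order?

Chaudhari

By dignity: Adeyemi, Greco, Szabo, Chaudhari and Vasquez (Bishop); then Brennan (Abbot); then Mendoza and Okafor (Canon).
Adeyemi, Greco, Szabo, Chaudhari and Vasquez all have years in holy orders 25 years, so the next rule applies.
Among Adeyemi, Greco, Szabo, Chaudhari and Vasquez, by date of consecration or institution (earlier first) (reversed rule for this group): Adeyemi (1996-10-17) before Greco (1997-09-16) before Szabo (1998-05-26) before Chaudhari and Vasquez (2004-11-06).
Among Chaudhari and Vasquez, alphabetically by surname: Chaudhari before Vasquez.
Mendoza and Okafor both have years in holy orders 27 years, so the next rule applies.
Mendoza and Okafor both have date of consecration or institution 2003-02-10, so the next rule applies.
Among Mendoza and Okafor, alphabetically by surname: Mendoza before Okafor.
Order: Adeyemi, Greco, Szabo, Chaudhari, Vasquez, Brennan, Mendoza, Okafor.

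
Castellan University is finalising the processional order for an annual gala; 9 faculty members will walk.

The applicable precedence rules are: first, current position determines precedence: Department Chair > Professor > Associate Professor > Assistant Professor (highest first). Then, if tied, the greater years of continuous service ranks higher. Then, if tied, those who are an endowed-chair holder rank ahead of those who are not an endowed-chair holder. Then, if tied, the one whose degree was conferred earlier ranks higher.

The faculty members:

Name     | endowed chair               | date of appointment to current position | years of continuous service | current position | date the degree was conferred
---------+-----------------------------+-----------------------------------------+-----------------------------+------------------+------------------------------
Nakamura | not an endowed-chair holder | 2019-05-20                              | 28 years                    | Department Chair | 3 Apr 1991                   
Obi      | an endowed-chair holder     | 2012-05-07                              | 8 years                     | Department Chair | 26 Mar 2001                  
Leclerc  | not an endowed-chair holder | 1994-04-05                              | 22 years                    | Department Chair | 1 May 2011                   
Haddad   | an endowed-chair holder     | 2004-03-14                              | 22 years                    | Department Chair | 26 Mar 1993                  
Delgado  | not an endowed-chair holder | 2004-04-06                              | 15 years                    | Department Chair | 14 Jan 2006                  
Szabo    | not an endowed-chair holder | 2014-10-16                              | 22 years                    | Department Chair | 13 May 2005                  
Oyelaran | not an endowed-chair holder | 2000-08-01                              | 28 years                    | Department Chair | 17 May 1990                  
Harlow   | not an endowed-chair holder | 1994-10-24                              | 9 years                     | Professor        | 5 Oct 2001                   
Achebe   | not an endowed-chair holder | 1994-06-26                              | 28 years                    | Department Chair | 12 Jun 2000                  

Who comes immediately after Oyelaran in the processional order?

By current position: Oyelaran, Nakamura, Achebe, Haddad, Szabo, Leclerc, Delgado and Obi (Department Chair); then Harlow (Professor).
Among Oyelaran, Nakamura, Achebe, Haddad, Szabo, Leclerc, Delgado and Obi, by years of continuous service (higher first): Oyelaran, Nakamura and Achebe (28 years) before Haddad, Szabo and Leclerc (22 years) before Delgado (15 years) before Obi (8 years).
Oyelaran, Nakamura and Achebe are each not an endowed-chair holder, so the next rule applies.
Among Oyelaran, Nakamura and Achebe, by date the degree was conferred (earlier first): Oyelaran (17 May 1990) before Nakamura (3 Apr 1991) before Achebe (12 Jun 2000).
Among Haddad, Szabo and Leclerc, an endowed-chair holder before not an endowed-chair holder: Haddad (an endowed-chair holder) before Szabo and Leclerc (not an endowed-chair holder).
Among Szabo and Leclerc, by date the degree was conferred (earlier first): Szabo (13 May 2005) before Leclerc (1 May 2011).
Order: Oyelaran, Nakamura, Achebe, Haddad, Szabo, Leclerc, Delgado, Obi, Harlow.

Nakamura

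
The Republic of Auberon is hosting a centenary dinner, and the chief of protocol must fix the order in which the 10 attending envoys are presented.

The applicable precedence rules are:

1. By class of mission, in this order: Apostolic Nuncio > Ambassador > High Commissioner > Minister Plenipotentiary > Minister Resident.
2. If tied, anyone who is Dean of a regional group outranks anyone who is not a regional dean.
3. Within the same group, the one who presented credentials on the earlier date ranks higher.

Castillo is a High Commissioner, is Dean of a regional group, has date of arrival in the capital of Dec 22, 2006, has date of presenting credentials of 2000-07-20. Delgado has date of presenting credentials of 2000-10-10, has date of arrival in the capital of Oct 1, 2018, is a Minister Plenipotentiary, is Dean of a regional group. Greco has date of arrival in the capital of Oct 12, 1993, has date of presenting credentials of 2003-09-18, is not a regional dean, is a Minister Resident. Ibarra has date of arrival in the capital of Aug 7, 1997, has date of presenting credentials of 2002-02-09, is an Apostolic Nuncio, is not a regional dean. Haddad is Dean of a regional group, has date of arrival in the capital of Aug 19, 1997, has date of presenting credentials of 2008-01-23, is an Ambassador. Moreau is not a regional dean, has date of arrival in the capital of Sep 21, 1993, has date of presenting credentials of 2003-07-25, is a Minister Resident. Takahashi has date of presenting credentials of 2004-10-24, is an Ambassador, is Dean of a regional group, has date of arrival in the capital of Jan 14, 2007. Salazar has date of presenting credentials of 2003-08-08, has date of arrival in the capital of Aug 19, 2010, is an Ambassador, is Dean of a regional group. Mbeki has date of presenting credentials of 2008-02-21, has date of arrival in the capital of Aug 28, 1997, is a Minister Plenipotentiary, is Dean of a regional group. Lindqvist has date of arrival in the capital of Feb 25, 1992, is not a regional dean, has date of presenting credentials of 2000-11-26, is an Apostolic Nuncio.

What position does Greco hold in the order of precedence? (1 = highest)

By class of mission: Lindqvist and Ibarra (Apostolic Nuncio); then Salazar, Takahashi and Haddad (Ambassador); then Castillo (High Commissioner); then Delgado and Mbeki (Minister Plenipotentiary); then Moreau and Greco (Minister Resident).
Lindqvist and Ibarra are each not a regional dean, so the next rule applies.
Among Lindqvist and Ibarra, by date of presenting credentials (earlier first): Lindqvist (2000-11-26) before Ibarra (2002-02-09).
Salazar, Takahashi and Haddad are each Dean of a regional group, so the next rule applies.
Among Salazar, Takahashi and Haddad, by date of presenting credentials (earlier first): Salazar (2003-08-08) before Takahashi (2004-10-24) before Haddad (2008-01-23).
Delgado and Mbeki are each Dean of a regional group, so the next rule applies.
Among Delgado and Mbeki, by date of presenting credentials (earlier first): Delgado (2000-10-10) before Mbeki (2008-02-21).
Moreau and Greco are each not a regional dean, so the next rule applies.
Among Moreau and Greco, by date of presenting credentials (earlier first): Moreau (2003-07-25) before Greco (2003-09-18).
Order: Lindqvist, Ibarra, Salazar, Takahashi, Haddad, Castillo, Delgado, Mbeki, Moreau, Greco. So position 10.

10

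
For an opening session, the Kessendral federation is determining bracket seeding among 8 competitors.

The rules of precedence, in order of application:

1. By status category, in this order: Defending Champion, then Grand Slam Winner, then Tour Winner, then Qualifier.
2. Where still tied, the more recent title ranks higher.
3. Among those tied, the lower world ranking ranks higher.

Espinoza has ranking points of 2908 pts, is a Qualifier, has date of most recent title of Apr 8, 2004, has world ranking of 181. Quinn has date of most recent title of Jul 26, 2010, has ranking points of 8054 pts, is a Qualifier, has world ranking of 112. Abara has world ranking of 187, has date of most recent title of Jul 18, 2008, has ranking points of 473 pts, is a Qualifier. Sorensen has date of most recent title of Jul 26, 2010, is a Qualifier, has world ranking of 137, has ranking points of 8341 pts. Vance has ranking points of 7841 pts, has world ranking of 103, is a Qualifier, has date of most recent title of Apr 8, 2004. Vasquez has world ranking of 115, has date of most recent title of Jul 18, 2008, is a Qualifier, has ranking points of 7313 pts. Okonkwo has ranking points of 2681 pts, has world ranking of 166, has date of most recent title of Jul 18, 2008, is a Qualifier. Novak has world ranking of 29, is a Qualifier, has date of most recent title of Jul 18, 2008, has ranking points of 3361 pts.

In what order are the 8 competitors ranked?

By status category: Quinn, Sorensen, Novak, Vasquez, Okonkwo, Abara, Vance and Espinoza (Qualifier).
Among Quinn, Sorensen, Novak, Vasquez, Okonkwo, Abara, Vance and Espinoza, by date of most recent title (later first): Quinn and Sorensen (Jul 26, 2010) before Novak, Vasquez, Okonkwo and Abara (Jul 18, 2008) before Vance and Espinoza (Apr 8, 2004).
Among Quinn and Sorensen, by world ranking (lower first): Quinn (112) before Sorensen (137).
Among Novak, Vasquez, Okonkwo and Abara, by world ranking (lower first): Novak (29) before Vasquez (115) before Okonkwo (166) before Abara (187).
Among Vance and Espinoza, by world ranking (lower first): Vance (103) before Espinoza (181).
Full order: Quinn, Sorensen, Novak, Vasquez, Okonkwo, Abara, Vance, Espinoza.

Quinn, Sorensen, Novak, Vasquez, Okonkwo, Abara, Vance, Espinoza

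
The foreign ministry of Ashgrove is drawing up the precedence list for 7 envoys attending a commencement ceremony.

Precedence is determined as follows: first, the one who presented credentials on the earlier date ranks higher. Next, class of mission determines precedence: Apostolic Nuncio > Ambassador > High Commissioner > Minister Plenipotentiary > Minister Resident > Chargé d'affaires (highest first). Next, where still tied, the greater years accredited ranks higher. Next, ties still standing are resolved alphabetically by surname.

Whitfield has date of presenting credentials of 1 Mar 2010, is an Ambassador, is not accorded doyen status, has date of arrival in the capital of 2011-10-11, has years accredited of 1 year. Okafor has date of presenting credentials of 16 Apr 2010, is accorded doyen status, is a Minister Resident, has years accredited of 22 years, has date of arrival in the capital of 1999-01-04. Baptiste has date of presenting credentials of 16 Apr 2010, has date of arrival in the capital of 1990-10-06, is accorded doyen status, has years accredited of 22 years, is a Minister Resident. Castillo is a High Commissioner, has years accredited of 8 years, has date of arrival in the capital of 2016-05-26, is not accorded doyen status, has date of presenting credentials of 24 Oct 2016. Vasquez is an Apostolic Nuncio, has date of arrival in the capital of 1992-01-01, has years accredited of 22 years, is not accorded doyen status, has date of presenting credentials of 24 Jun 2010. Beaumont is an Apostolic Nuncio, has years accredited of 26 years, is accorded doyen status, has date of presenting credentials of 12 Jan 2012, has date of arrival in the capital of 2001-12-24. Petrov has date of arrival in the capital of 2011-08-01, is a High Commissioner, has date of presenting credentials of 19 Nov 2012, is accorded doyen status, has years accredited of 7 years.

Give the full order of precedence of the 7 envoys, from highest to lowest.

By date of presenting credentials (earlier first): Whitfield (1 Mar 2010); then Baptiste and Okafor (both 16 Apr 2010); then Vasquez (24 Jun 2010); then Beaumont (12 Jan 2012); then Petrov (19 Nov 2012); then Castillo (24 Oct 2016).
Baptiste and Okafor are each Minister Resident, so the next rule applies.
Baptiste and Okafor both have years accredited 22 years, so the next rule applies.
Among Baptiste and Okafor, alphabetically by surname: Baptiste before Okafor.
Full order: Whitfield, Baptiste, Okafor, Vasquez, Beaumont, Petrov, Castillo.

Whitfield, Baptiste, Okafor, Vasquez, Beaumont, Petrov, Castillo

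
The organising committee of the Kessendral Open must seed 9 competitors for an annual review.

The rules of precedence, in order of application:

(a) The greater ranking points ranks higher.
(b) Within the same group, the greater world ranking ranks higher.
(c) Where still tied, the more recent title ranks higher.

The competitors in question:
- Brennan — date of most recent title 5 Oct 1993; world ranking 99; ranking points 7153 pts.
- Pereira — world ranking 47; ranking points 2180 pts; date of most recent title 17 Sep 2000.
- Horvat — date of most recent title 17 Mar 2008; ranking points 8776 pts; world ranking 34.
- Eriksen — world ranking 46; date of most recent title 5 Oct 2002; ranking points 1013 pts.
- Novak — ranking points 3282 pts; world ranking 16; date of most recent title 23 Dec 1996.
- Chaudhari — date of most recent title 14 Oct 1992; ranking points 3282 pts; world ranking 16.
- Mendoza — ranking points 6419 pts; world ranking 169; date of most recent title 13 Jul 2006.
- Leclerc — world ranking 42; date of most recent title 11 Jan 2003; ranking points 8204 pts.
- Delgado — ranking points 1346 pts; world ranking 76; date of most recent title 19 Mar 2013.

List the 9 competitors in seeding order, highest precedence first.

By ranking points (higher first): Horvat (8776 pts); then Leclerc (8204 pts); then Brennan (7153 pts); then Mendoza (6419 pts); then Novak and Chaudhari (both 3282 pts); then Pereira (2180 pts); then Delgado (1346 pts); then Eriksen (1013 pts).
Novak and Chaudhari both have world ranking 16, so the next rule applies.
Among Novak and Chaudhari, by date of most recent title (later first): Novak (23 Dec 1996) before Chaudhari (14 Oct 1992).
Full order: Horvat, Leclerc, Brennan, Mendoza, Novak, Chaudhari, Pereira, Delgado, Eriksen.

Horvat, Leclerc, Brennan, Mendoza, Novak, Chaudhari, Pereira, Delgado, Eriksen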